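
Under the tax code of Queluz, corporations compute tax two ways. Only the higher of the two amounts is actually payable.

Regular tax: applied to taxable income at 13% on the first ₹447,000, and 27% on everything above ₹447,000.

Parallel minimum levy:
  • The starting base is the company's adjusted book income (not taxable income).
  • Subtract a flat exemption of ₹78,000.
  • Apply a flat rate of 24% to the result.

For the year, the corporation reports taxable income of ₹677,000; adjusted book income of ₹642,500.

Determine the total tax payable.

Parallel minimum levy:
  Base (adjusted book income): ₹642,500
  Less exemption ₹78,000 → base ₹564,500
  ₹564,500 × 24% = ₹135,480

Regular tax:
  ₹447,000 × 13% = ₹58,110
  ₹230,000 × 27% = ₹62,100
  → ₹120,210

₹135,480 > ₹120,210, so the parallel minimum levy is the binding amount.

₹135,480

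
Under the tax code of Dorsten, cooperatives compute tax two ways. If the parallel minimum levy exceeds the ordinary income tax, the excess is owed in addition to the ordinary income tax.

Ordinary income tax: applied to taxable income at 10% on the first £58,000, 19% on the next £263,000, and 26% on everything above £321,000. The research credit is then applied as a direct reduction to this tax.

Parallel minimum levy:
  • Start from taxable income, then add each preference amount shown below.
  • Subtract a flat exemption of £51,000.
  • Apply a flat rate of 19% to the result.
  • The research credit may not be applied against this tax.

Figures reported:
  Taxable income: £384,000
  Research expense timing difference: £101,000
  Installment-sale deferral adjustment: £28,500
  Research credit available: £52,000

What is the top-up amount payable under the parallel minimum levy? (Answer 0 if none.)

Parallel minimum levy:
  Adjusted income: £384,000 + £101,000 + £28,500 = £513,500
  Less exemption £51,000 → base £462,500
  £462,500 × 19% = £87,875

Ordinary income tax:
  £58,000 × 10% = £5,800
  £263,000 × 19% = £49,970
  £63,000 × 26% = £16,380
  → £72,150
  Less research credit £52,000 → £20,150

Excess of parallel minimum levy over ordinary income tax: £87,875 − £20,150 = £67,725.

£67,725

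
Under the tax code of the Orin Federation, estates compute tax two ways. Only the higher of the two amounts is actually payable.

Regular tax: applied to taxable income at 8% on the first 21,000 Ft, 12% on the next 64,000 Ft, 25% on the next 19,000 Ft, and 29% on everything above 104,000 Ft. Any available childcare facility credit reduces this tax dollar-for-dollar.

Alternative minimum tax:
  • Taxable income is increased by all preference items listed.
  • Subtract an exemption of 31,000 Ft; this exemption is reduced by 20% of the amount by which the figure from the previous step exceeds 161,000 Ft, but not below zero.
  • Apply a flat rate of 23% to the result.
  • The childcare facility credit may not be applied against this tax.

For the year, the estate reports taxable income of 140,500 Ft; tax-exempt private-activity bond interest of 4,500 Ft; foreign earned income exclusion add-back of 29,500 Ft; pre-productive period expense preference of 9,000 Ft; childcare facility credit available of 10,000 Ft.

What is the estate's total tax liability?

36,110 Ft

Alternative minimum tax:
  Adjusted income: 140,500 Ft + 4,500 Ft + 29,500 Ft + 9,000 Ft = 183,500 Ft
  Exemption: 31,000 Ft − 20% × (183,500 Ft − 161,000 Ft) = 31,000 Ft − 4,500 Ft = 26,500 Ft
  Base: 183,500 Ft − 26,500 Ft = 157,000 Ft
  157,000 Ft × 23% = 36,110 Ft

Regular tax:
  21,000 Ft × 8% = 1,680 Ft
  64,000 Ft × 12% = 7,680 Ft
  19,000 Ft × 25% = 4,750 Ft
  36,500 Ft × 29% = 10,585 Ft
  → 24,695 Ft
  Less childcare facility credit 10,000 Ft → 14,695 Ft

36,110 Ft > 14,695 Ft, so the alternative minimum tax is the binding amount.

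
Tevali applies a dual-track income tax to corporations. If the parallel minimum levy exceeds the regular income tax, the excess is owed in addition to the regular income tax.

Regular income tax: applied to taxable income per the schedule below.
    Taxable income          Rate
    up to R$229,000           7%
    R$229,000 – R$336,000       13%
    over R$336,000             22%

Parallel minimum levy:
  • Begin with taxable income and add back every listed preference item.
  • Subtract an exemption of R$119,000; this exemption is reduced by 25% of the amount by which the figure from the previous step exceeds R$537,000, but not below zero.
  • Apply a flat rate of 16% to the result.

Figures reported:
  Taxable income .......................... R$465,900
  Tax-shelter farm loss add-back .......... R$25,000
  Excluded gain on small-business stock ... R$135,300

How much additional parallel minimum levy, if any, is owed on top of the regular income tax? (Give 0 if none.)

Regular income tax:
  R$229,000 × 7% = R$16,030
  R$107,000 × 13% = R$13,910
  R$129,900 × 22% = R$28,578
  → R$58,518

Parallel minimum levy:
  Adjusted income: R$465,900 + R$25,000 + R$135,300 = R$626,200
  Exemption: R$119,000 − 25% × (R$626,200 − R$537,000) = R$119,000 − R$22,300 = R$96,700
  Base: R$626,200 − R$96,700 = R$529,500
  R$529,500 × 16% = R$84,720

Excess of parallel minimum levy over regular income tax: R$84,720 − R$58,518 = R$26,202.

R$26,202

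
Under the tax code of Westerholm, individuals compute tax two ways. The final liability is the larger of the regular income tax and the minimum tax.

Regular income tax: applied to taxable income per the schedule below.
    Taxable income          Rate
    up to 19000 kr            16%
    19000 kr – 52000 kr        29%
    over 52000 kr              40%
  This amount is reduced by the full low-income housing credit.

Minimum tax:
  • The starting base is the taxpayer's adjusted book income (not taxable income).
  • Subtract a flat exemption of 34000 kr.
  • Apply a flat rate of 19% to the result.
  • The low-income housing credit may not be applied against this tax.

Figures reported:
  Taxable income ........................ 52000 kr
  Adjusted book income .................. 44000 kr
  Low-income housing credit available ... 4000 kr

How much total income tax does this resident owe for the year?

8610 kr

Minimum tax:
  Base (adjusted book income): 44000 kr
  Less exemption 34000 kr → base 10000 kr
  10000 kr × 19% = 1900 kr

Regular income tax:
  19000 kr × 16% = 3040 kr
  33000 kr × 29% = 9570 kr
  → 12610 kr
  Less low-income housing credit 4000 kr → 8610 kr

8610 kr > 1900 kr, so the regular income tax governs.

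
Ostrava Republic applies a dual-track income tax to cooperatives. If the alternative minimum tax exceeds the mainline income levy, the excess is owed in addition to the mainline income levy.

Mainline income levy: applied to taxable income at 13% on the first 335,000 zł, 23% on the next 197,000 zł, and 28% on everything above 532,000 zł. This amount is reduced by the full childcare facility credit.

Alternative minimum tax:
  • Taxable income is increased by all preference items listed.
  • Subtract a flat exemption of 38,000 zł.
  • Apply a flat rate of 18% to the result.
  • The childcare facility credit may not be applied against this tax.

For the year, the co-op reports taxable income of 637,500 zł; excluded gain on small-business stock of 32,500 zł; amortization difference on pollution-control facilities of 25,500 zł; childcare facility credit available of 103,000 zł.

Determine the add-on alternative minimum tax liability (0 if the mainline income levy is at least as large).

102,950 zł

Mainline income levy:
  335,000 zł × 13% = 43,550 zł
  197,000 zł × 23% = 45,310 zł
  105,500 zł × 28% = 29,540 zł
  → 118,400 zł
  Less childcare facility credit 103,000 zł → 15,400 zł

Alternative minimum tax:
  Adjusted income: 637,500 zł + 32,500 zł + 25,500 zł = 695,500 zł
  Less exemption 38,000 zł → base 657,500 zł
  657,500 zł × 18% = 118,350 zł

Excess of alternative minimum tax over mainline income levy: 118,350 zł − 15,400 zł = 102,950 zł.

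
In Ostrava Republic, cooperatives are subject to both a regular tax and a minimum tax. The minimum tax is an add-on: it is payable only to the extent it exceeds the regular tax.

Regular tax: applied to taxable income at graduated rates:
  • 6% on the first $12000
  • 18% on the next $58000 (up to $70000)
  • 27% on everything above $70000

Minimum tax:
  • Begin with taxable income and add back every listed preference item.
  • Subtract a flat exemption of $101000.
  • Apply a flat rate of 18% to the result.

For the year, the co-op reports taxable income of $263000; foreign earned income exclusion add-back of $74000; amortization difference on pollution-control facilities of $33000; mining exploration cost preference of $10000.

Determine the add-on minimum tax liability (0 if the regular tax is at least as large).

$0

Minimum tax:
  Adjusted income: $263000 + $74000 + $33000 + $10000 = $380000
  Less exemption $101000 → base $279000
  $279000 × 18% = $50220

Regular tax:
  $12000 × 6% = $720
  $58000 × 18% = $10440
  $193000 × 27% = $52110
  → $63270

$50220 ≤ $63270, so no add-on is due.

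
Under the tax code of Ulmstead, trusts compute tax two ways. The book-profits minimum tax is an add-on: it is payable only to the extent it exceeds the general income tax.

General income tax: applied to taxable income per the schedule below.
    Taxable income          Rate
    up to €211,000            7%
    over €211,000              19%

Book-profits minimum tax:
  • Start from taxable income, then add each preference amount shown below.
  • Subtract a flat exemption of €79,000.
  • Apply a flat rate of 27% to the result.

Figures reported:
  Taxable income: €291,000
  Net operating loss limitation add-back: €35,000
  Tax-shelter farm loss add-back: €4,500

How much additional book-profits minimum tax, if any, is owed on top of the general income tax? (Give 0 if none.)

€37,935

Book-profits minimum tax:
  Adjusted income: €291,000 + €35,000 + €4,500 = €330,500
  Less exemption €79,000 → base €251,500
  €251,500 × 27% = €67,905

General income tax:
  €211,000 × 7% = €14,770
  €80,000 × 19% = €15,200
  → €29,970

Excess of book-profits minimum tax over general income tax: €67,905 − €29,970 = €37,935.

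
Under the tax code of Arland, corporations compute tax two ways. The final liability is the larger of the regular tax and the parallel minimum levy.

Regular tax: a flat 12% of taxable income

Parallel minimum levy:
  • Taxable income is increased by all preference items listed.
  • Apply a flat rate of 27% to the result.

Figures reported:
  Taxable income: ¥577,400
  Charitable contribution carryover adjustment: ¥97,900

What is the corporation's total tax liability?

¥182,331

Parallel minimum levy:
  Adjusted income: ¥577,400 + ¥97,900 = ¥675,300
  ¥675,300 × 27% = ¥182,331

Regular tax:
  ¥577,400 × 12% = ¥69,288

¥182,331 > ¥69,288, so the parallel minimum levy is the binding amount.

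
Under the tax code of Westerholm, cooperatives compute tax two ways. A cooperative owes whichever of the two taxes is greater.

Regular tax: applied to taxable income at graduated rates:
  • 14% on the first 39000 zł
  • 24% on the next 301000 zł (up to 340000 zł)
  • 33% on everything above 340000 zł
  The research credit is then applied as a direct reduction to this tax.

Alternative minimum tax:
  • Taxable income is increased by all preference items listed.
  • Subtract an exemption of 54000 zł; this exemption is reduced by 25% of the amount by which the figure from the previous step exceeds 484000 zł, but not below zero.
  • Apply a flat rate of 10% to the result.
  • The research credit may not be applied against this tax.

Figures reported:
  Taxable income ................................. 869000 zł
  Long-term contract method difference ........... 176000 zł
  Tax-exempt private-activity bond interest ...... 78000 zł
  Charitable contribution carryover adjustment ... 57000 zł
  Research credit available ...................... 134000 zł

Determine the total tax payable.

118270 zł

Regular tax:
  39000 zł × 14% = 5460 zł
  301000 zł × 24% = 72240 zł
  529000 zł × 33% = 174570 zł
  → 252270 zł
  Less research credit 134000 zł → 118270 zł

Alternative minimum tax:
  Adjusted income: 869000 zł + 176000 zł + 78000 zł + 57000 zł = 1180000 zł
  Exemption: 25% × (1180000 zł − 484000 zł) = 174000 zł ≥ 54000 zł, so the exemption is fully phased out
  Base: 1180000 zł − 0 zł = 1180000 zł
  1180000 zł × 10% = 118000 zł

118270 zł > 118000 zł, so the regular tax governs.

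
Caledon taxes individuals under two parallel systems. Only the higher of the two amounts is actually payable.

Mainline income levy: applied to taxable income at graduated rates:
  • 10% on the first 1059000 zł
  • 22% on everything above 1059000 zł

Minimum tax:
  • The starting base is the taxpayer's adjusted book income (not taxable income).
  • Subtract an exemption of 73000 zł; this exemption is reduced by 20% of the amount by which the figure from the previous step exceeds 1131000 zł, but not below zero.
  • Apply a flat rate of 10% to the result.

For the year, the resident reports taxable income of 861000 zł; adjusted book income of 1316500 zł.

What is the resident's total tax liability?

Minimum tax:
  Base (adjusted book income): 1316500 zł
  Exemption: 73000 zł − 20% × (1316500 zł − 1131000 zł) = 73000 zł − 37100 zł = 35900 zł
  Base: 1316500 zł − 35900 zł = 1280600 zł
  1280600 zł × 10% = 128060 zł

Mainline income levy:
  861000 zł × 10% = 86100 zł

128060 zł > 86100 zł, so the minimum tax is the binding amount.

128060 zł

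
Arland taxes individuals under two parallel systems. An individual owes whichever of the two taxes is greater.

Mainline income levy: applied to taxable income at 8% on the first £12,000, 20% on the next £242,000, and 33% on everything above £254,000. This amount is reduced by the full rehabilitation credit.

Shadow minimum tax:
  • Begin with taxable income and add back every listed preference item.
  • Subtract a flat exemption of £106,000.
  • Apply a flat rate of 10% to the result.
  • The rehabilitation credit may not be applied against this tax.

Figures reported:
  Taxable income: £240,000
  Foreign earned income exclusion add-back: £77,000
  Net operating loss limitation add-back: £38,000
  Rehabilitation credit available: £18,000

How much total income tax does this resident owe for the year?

Mainline income levy:
  £12,000 × 8% = £960
  £228,000 × 20% = £45,600
  → £46,560
  Less rehabilitation credit £18,000 → £28,560

Shadow minimum tax:
  Adjusted income: £240,000 + £77,000 + £38,000 = £355,000
  Less exemption £106,000 → base £249,000
  £249,000 × 10% = £24,900

£28,560 > £24,900, so the mainline income levy governs.

£28,560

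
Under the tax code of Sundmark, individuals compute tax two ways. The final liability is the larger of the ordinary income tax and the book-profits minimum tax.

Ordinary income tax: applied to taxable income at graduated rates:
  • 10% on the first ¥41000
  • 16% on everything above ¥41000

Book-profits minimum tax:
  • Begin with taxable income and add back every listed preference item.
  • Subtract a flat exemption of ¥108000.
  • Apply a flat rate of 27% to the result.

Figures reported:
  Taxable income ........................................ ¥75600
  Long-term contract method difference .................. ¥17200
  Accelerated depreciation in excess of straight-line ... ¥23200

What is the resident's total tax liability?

¥9636

Book-profits minimum tax:
  Adjusted income: ¥75600 + ¥17200 + ¥23200 = ¥116000
  Less exemption ¥108000 → base ¥8000
  ¥8000 × 27% = ¥2160

Ordinary income tax:
  ¥41000 × 10% = ¥4100
  ¥34600 × 16% = ¥5536
  → ¥9636

¥9636 > ¥2160, so the ordinary income tax governs.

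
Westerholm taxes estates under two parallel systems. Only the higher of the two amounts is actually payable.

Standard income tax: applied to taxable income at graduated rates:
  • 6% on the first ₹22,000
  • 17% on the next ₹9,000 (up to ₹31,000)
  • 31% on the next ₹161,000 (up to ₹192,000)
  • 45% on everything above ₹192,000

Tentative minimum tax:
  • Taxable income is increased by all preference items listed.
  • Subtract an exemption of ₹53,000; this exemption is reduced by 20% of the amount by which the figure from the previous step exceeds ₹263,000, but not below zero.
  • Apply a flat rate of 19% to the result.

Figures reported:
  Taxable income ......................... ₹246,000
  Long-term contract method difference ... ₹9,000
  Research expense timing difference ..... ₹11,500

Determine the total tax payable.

₹77,060

Standard income tax:
  ₹22,000 × 6% = ₹1,320
  ₹9,000 × 17% = ₹1,530
  ₹161,000 × 31% = ₹49,910
  ₹54,000 × 45% = ₹24,300
  → ₹77,060

Tentative minimum tax:
  Adjusted income: ₹246,000 + ₹9,000 + ₹11,500 = ₹266,500
  Exemption: ₹53,000 − 20% × (₹266,500 − ₹263,000) = ₹53,000 − ₹700 = ₹52,300
  Base: ₹266,500 − ₹52,300 = ₹214,200
  ₹214,200 × 19% = ₹40,698

₹77,060 > ₹40,698, so the standard income tax governs.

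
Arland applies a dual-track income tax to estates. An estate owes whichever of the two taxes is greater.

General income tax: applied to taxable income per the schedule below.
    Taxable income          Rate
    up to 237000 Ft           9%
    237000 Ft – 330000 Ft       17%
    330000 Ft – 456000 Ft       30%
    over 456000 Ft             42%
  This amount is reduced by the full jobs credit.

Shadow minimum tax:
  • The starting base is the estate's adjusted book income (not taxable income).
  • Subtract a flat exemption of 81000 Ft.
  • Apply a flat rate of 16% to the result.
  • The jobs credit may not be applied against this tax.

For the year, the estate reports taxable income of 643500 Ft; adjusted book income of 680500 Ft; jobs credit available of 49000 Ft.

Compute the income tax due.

Shadow minimum tax:
  Base (adjusted book income): 680500 Ft
  Less exemption 81000 Ft → base 599500 Ft
  599500 Ft × 16% = 95920 Ft

General income tax:
  237000 Ft × 9% = 21330 Ft
  93000 Ft × 17% = 15810 Ft
  126000 Ft × 30% = 37800 Ft
  187500 Ft × 42% = 78750 Ft
  → 153690 Ft
  Less jobs credit 49000 Ft → 104690 Ft

104690 Ft > 95920 Ft, so the general income tax governs.

104690 Ft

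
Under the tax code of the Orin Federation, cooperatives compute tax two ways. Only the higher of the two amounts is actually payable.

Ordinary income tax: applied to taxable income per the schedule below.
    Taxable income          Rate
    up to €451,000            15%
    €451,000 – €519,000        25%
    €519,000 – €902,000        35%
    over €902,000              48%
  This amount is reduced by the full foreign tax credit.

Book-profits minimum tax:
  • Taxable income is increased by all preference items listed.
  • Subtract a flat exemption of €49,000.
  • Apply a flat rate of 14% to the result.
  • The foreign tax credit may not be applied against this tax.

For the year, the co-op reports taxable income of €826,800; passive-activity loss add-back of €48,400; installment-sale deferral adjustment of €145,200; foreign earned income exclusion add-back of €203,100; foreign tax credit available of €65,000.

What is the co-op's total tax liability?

€164,430

Ordinary income tax:
  €451,000 × 15% = €67,650
  €68,000 × 25% = €17,000
  €307,800 × 35% = €107,730
  → €192,380
  Less foreign tax credit €65,000 → €127,380

Book-profits minimum tax:
  Adjusted income: €826,800 + €48,400 + €145,200 + €203,100 = €1,223,500
  Less exemption €49,000 → base €1,174,500
  €1,174,500 × 14% = €164,430

€164,430 > €127,380, so the book-profits minimum tax is the binding amount.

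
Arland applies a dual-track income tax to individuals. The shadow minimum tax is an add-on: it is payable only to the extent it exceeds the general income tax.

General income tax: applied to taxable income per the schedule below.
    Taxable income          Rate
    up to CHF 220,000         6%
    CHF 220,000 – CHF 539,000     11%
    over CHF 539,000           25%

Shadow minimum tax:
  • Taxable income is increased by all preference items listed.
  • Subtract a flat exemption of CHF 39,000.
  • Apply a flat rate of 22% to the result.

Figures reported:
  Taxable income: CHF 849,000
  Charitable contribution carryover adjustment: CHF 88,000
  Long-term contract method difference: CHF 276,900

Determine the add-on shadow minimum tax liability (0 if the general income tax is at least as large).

CHF 132,688

General income tax:
  CHF 220,000 × 6% = CHF 13,200
  CHF 319,000 × 11% = CHF 35,090
  CHF 310,000 × 25% = CHF 77,500
  → CHF 125,790

Shadow minimum tax:
  Adjusted income: CHF 849,000 + CHF 88,000 + CHF 276,900 = CHF 1,213,900
  Less exemption CHF 39,000 → base CHF 1,174,900
  CHF 1,174,900 × 22% = CHF 258,478

Excess of shadow minimum tax over general income tax: CHF 258,478 − CHF 125,790 = CHF 132,688.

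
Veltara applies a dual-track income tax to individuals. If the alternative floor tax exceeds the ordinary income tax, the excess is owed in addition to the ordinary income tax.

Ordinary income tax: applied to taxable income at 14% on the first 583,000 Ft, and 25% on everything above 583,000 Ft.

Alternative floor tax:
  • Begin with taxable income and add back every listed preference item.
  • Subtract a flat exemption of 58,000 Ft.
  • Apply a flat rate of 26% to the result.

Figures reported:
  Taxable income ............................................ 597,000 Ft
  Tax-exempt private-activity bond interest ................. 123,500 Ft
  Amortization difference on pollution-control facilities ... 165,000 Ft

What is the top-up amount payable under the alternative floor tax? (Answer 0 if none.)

130,030 Ft

Ordinary income tax:
  583,000 Ft × 14% = 81,620 Ft
  14,000 Ft × 25% = 3,500 Ft
  → 85,120 Ft

Alternative floor tax:
  Adjusted income: 597,000 Ft + 123,500 Ft + 165,000 Ft = 885,500 Ft
  Less exemption 58,000 Ft → base 827,500 Ft
  827,500 Ft × 26% = 215,150 Ft

Excess of alternative floor tax over ordinary income tax: 215,150 Ft − 85,120 Ft = 130,030 Ft.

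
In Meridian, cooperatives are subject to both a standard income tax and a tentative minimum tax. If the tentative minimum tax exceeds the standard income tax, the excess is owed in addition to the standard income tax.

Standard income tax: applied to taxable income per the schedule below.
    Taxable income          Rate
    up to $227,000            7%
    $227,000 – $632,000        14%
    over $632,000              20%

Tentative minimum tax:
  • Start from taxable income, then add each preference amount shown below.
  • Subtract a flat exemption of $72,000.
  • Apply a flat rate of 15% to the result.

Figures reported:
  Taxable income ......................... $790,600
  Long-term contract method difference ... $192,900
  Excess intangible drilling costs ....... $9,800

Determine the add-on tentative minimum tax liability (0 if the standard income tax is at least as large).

$33,885

Tentative minimum tax:
  Adjusted income: $790,600 + $192,900 + $9,800 = $993,300
  Less exemption $72,000 → base $921,300
  $921,300 × 15% = $138,195

Standard income tax:
  $227,000 × 7% = $15,890
  $405,000 × 14% = $56,700
  $158,600 × 20% = $31,720
  → $104,310

Excess of tentative minimum tax over standard income tax: $138,195 − $104,310 = $33,885.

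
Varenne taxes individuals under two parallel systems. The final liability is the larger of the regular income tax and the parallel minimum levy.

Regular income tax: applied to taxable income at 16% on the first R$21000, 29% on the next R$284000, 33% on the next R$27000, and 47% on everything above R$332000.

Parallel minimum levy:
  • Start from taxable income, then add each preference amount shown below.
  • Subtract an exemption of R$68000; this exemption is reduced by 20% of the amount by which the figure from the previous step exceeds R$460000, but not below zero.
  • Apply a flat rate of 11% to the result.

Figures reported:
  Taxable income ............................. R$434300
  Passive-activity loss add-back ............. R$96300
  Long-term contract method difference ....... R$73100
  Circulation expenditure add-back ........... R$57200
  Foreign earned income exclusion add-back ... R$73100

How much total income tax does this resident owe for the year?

R$142711

Parallel minimum levy:
  Adjusted income: R$434300 + R$96300 + R$73100 + R$57200 + R$73100 = R$734000
  Exemption: R$68000 − 20% × (R$734000 − R$460000) = R$68000 − R$54800 = R$13200
  Base: R$734000 − R$13200 = R$720800
  R$720800 × 11% = R$79288

Regular income tax:
  R$21000 × 16% = R$3360
  R$284000 × 29% = R$82360
  R$27000 × 33% = R$8910
  R$102300 × 47% = R$48081
  → R$142711

R$142711 > R$79288, so the regular income tax governs.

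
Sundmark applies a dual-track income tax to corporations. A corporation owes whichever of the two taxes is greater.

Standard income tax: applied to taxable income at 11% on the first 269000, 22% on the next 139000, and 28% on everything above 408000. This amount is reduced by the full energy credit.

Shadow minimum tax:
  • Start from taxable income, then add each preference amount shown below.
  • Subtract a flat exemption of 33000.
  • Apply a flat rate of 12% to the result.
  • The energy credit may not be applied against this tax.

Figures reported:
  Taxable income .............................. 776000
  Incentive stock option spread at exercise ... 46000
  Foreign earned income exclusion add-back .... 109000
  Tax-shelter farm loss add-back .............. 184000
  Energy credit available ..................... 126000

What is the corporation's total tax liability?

129840

Standard income tax:
  269000 × 11% = 29590
  139000 × 22% = 30580
  368000 × 28% = 103040
  → 163210
  Less energy credit 126000 → 37210

Shadow minimum tax:
  Adjusted income: 776000 + 46000 + 109000 + 184000 = 1115000
  Less exemption 33000 → base 1082000
  1082000 × 12% = 129840

129840 > 37210, so the shadow minimum tax is the binding amount.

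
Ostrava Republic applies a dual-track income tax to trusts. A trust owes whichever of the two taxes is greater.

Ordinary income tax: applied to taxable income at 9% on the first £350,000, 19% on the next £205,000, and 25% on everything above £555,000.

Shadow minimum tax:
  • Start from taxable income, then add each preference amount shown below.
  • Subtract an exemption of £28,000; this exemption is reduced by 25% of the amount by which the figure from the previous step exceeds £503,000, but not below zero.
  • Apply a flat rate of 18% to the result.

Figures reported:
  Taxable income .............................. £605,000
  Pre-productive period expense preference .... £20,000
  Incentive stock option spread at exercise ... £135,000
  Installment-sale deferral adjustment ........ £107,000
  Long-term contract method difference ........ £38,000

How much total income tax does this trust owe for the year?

Shadow minimum tax:
  Adjusted income: £605,000 + £20,000 + £135,000 + £107,000 + £38,000 = £905,000
  Exemption: 25% × (£905,000 − £503,000) = £100,500 ≥ £28,000, so the exemption is fully phased out
  Base: £905,000 − £0 = £905,000
  £905,000 × 18% = £162,900

Ordinary income tax:
  £350,000 × 9% = £31,500
  £205,000 × 19% = £38,950
  £50,000 × 25% = £12,500
  → £82,950

£162,900 > £82,950, so the shadow minimum tax is the binding amount.

£162,900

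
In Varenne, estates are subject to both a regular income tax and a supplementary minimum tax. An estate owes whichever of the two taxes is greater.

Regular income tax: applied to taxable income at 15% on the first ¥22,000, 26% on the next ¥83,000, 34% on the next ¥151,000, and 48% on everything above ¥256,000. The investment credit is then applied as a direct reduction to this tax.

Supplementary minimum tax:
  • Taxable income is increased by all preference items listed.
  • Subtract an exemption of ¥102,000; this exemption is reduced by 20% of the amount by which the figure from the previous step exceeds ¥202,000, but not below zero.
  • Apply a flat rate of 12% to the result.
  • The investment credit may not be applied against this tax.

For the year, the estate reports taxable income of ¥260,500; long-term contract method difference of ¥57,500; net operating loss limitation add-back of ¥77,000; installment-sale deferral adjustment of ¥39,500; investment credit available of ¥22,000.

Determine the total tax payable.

¥56,380

Regular income tax:
  ¥22,000 × 15% = ¥3,300
  ¥83,000 × 26% = ¥21,580
  ¥151,000 × 34% = ¥51,340
  ¥4,500 × 48% = ¥2,160
  → ¥78,380
  Less investment credit ¥22,000 → ¥56,380

Supplementary minimum tax:
  Adjusted income: ¥260,500 + ¥57,500 + ¥77,000 + ¥39,500 = ¥434,500
  Exemption: ¥102,000 − 20% × (¥434,500 − ¥202,000) = ¥102,000 − ¥46,500 = ¥55,500
  Base: ¥434,500 − ¥55,500 = ¥379,000
  ¥379,000 × 12% = ¥45,480

¥56,380 > ¥45,480, so the regular income tax governs.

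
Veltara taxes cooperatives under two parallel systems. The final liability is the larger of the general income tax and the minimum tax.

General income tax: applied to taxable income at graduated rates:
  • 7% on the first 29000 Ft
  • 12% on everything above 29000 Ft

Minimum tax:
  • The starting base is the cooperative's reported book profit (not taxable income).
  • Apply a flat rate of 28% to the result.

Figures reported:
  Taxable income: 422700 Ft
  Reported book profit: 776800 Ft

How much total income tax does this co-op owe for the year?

217504 Ft

General income tax:
  29000 Ft × 7% = 2030 Ft
  393700 Ft × 12% = 47244 Ft
  → 49274 Ft

Minimum tax:
  Base (reported book profit): 776800 Ft
  776800 Ft × 28% = 217504 Ft

217504 Ft > 49274 Ft, so the minimum tax is the binding amount.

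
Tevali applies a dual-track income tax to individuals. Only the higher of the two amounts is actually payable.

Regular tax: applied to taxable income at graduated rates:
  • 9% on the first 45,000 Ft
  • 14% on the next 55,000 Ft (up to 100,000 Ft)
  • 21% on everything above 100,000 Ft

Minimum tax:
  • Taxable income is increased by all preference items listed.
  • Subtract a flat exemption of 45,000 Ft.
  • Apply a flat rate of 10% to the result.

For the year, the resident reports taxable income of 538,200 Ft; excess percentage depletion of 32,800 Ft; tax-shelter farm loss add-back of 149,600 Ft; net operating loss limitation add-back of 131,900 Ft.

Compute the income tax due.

Minimum tax:
  Adjusted income: 538,200 Ft + 32,800 Ft + 149,600 Ft + 131,900 Ft = 852,500 Ft
  Less exemption 45,000 Ft → base 807,500 Ft
  807,500 Ft × 10% = 80,750 Ft

Regular tax:
  45,000 Ft × 9% = 4,050 Ft
  55,000 Ft × 14% = 7,700 Ft
  438,200 Ft × 21% = 92,022 Ft
  → 103,772 Ft

103,772 Ft > 80,750 Ft, so the regular tax governs.

103,772 Ft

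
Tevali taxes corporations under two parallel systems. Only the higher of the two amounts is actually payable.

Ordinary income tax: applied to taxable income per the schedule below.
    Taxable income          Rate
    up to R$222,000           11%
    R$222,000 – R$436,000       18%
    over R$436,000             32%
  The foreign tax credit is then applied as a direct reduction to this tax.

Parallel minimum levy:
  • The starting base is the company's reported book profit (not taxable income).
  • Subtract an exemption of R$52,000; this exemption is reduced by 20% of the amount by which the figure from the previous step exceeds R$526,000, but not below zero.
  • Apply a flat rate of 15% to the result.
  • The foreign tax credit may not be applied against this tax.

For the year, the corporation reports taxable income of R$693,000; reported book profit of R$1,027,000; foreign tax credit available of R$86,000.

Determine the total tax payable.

Ordinary income tax:
  R$222,000 × 11% = R$24,420
  R$214,000 × 18% = R$38,520
  R$257,000 × 32% = R$82,240
  → R$145,180
  Less foreign tax credit R$86,000 → R$59,180

Parallel minimum levy:
  Base (reported book profit): R$1,027,000
  Exemption: 20% × (R$1,027,000 − R$526,000) = R$100,200 ≥ R$52,000, so the exemption is fully phased out
  Base: R$1,027,000 − R$0 = R$1,027,000
  R$1,027,000 × 15% = R$154,050

R$154,050 > R$59,180, so the parallel minimum levy is the binding amount.

R$154,050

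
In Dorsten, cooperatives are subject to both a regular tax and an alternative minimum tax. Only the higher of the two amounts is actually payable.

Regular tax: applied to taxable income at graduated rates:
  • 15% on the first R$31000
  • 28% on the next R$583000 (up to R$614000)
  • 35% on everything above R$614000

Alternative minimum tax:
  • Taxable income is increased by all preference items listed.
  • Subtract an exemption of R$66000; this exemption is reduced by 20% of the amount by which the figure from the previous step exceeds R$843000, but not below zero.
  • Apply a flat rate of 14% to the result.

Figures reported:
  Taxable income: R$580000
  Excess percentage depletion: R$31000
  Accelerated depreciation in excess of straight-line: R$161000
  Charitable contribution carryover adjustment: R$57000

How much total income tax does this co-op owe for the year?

R$158370

Regular tax:
  R$31000 × 15% = R$4650
  R$549000 × 28% = R$153720
  → R$158370

Alternative minimum tax:
  Adjusted income: R$580000 + R$31000 + R$161000 + R$57000 = R$829000
  Exemption: R$829000 ≤ R$843000, so full R$66000 applies
  Base: R$829000 − R$66000 = R$763000
  R$763000 × 14% = R$106820

R$158370 > R$106820, so the regular tax governs.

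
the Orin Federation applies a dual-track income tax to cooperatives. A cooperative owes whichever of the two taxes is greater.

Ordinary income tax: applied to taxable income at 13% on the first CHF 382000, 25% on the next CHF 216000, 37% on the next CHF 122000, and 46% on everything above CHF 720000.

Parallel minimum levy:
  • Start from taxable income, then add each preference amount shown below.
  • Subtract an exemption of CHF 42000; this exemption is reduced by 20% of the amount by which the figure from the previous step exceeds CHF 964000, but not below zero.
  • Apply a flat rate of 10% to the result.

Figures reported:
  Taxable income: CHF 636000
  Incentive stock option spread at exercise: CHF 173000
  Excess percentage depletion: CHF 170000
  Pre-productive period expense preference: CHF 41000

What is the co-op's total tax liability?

CHF 117720

Ordinary income tax:
  CHF 382000 × 13% = CHF 49660
  CHF 216000 × 25% = CHF 54000
  CHF 38000 × 37% = CHF 14060
  → CHF 117720

Parallel minimum levy:
  Adjusted income: CHF 636000 + CHF 173000 + CHF 170000 + CHF 41000 = CHF 1020000
  Exemption: CHF 42000 − 20% × (CHF 1020000 − CHF 964000) = CHF 42000 − CHF 11200 = CHF 30800
  Base: CHF 1020000 − CHF 30800 = CHF 989200
  CHF 989200 × 10% = CHF 98920

CHF 117720 > CHF 98920, so the ordinary income tax governs.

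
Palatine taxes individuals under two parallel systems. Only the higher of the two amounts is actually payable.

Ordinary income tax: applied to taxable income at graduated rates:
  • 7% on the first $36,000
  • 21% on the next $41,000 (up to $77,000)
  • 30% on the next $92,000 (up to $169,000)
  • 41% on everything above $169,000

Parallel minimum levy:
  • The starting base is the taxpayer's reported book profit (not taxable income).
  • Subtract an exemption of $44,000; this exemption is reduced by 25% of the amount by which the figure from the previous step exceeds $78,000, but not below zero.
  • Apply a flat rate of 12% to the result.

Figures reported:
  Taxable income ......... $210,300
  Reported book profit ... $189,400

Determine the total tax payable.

Ordinary income tax:
  $36,000 × 7% = $2,520
  $41,000 × 21% = $8,610
  $92,000 × 30% = $27,600
  $41,300 × 41% = $16,933
  → $55,663

Parallel minimum levy:
  Base (reported book profit): $189,400
  Exemption: $44,000 − 25% × ($189,400 − $78,000) = $44,000 − $27,850 = $16,150
  Base: $189,400 − $16,150 = $173,250
  $173,250 × 12% = $20,790

$55,663 > $20,790, so the ordinary income tax governs.

$55,663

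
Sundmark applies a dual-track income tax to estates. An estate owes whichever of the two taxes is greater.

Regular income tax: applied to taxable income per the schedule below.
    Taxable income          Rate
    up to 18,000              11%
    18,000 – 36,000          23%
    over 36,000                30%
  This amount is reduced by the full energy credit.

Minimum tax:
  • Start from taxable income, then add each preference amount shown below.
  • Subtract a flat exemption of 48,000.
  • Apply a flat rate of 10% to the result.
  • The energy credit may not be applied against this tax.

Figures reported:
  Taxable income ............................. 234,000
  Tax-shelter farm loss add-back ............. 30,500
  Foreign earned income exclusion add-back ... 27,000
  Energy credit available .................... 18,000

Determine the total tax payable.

47,520

Minimum tax:
  Adjusted income: 234,000 + 30,500 + 27,000 = 291,500
  Less exemption 48,000 → base 243,500
  243,500 × 10% = 24,350

Regular income tax:
  18,000 × 11% = 1,980
  18,000 × 23% = 4,140
  198,000 × 30% = 59,400
  → 65,520
  Less energy credit 18,000 → 47,520

47,520 > 24,350, so the regular income tax governs.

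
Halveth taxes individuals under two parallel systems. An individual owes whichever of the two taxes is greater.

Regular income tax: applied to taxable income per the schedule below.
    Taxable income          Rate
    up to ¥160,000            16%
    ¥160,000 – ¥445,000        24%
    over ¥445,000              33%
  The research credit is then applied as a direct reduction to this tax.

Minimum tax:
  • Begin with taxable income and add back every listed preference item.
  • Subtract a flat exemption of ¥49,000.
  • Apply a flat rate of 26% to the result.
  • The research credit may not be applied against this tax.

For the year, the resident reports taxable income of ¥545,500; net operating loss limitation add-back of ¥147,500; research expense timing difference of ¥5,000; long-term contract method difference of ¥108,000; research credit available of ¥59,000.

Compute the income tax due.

¥196,820

Minimum tax:
  Adjusted income: ¥545,500 + ¥147,500 + ¥5,000 + ¥108,000 = ¥806,000
  Less exemption ¥49,000 → base ¥757,000
  ¥757,000 × 26% = ¥196,820

Regular income tax:
  ¥160,000 × 16% = ¥25,600
  ¥285,000 × 24% = ¥68,400
  ¥100,500 × 33% = ¥33,165
  → ¥127,165
  Less research credit ¥59,000 → ¥68,165

¥196,820 > ¥68,165, so the minimum tax is the binding amount.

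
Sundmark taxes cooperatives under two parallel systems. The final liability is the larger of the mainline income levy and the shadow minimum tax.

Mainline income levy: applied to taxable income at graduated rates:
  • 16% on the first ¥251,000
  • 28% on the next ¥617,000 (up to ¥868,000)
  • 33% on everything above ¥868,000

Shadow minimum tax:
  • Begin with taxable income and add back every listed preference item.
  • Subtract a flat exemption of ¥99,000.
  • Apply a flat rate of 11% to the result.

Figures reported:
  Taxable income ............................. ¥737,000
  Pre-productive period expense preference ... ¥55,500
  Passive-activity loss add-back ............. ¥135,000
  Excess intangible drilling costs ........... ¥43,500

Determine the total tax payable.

Shadow minimum tax:
  Adjusted income: ¥737,000 + ¥55,500 + ¥135,000 + ¥43,500 = ¥971,000
  Less exemption ¥99,000 → base ¥872,000
  ¥872,000 × 11% = ¥95,920

Mainline income levy:
  ¥251,000 × 16% = ¥40,160
  ¥486,000 × 28% = ¥136,080
  → ¥176,240

¥176,240 > ¥95,920, so the mainline income levy governs.

¥176,240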